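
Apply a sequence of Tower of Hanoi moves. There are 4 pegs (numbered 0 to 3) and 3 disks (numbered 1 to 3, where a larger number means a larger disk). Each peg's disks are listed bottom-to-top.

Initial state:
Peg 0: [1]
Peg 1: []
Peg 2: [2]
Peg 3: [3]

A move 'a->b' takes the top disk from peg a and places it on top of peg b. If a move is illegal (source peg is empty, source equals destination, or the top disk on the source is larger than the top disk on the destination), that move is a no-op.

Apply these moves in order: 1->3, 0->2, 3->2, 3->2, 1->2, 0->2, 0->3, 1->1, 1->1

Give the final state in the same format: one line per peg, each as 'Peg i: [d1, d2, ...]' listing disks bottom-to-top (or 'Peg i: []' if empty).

Answer: Peg 0: []
Peg 1: []
Peg 2: [2, 1]
Peg 3: [3]

Derivation:
After move 1 (1->3):
Peg 0: [1]
Peg 1: []
Peg 2: [2]
Peg 3: [3]

After move 2 (0->2):
Peg 0: []
Peg 1: []
Peg 2: [2, 1]
Peg 3: [3]

After move 3 (3->2):
Peg 0: []
Peg 1: []
Peg 2: [2, 1]
Peg 3: [3]

After move 4 (3->2):
Peg 0: []
Peg 1: []
Peg 2: [2, 1]
Peg 3: [3]

After move 5 (1->2):
Peg 0: []
Peg 1: []
Peg 2: [2, 1]
Peg 3: [3]

After move 6 (0->2):
Peg 0: []
Peg 1: []
Peg 2: [2, 1]
Peg 3: [3]

After move 7 (0->3):
Peg 0: []
Peg 1: []
Peg 2: [2, 1]
Peg 3: [3]

After move 8 (1->1):
Peg 0: []
Peg 1: []
Peg 2: [2, 1]
Peg 3: [3]

After move 9 (1->1):
Peg 0: []
Peg 1: []
Peg 2: [2, 1]
Peg 3: [3]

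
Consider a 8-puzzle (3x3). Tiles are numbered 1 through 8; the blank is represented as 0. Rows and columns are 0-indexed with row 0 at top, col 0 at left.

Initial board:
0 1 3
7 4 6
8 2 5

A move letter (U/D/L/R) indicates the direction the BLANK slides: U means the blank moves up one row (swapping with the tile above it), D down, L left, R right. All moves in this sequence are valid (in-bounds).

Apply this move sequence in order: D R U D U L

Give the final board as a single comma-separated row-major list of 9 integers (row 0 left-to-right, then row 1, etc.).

Answer: 0, 7, 3, 4, 1, 6, 8, 2, 5

Derivation:
After move 1 (D):
7 1 3
0 4 6
8 2 5

After move 2 (R):
7 1 3
4 0 6
8 2 5

After move 3 (U):
7 0 3
4 1 6
8 2 5

After move 4 (D):
7 1 3
4 0 6
8 2 5

After move 5 (U):
7 0 3
4 1 6
8 2 5

After move 6 (L):
0 7 3
4 1 6
8 2 5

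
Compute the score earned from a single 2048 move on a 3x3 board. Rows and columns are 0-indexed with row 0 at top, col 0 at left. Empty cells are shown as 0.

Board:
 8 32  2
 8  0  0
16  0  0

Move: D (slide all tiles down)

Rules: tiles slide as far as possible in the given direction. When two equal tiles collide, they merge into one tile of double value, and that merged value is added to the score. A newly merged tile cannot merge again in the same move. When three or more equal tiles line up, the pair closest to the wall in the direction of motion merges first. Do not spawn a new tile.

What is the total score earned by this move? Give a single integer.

Answer: 16

Derivation:
Slide down:
col 0: [8, 8, 16] -> [0, 16, 16]  score +16 (running 16)
col 1: [32, 0, 0] -> [0, 0, 32]  score +0 (running 16)
col 2: [2, 0, 0] -> [0, 0, 2]  score +0 (running 16)
Board after move:
 0  0  0
16  0  0
16 32  2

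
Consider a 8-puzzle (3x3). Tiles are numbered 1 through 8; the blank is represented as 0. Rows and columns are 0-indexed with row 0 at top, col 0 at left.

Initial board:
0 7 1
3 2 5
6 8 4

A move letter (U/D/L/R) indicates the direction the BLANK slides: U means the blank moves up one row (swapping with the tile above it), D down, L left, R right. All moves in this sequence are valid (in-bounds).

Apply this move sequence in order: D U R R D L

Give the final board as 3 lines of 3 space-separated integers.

Answer: 7 1 5
3 0 2
6 8 4

Derivation:
After move 1 (D):
3 7 1
0 2 5
6 8 4

After move 2 (U):
0 7 1
3 2 5
6 8 4

After move 3 (R):
7 0 1
3 2 5
6 8 4

After move 4 (R):
7 1 0
3 2 5
6 8 4

After move 5 (D):
7 1 5
3 2 0
6 8 4

After move 6 (L):
7 1 5
3 0 2
6 8 4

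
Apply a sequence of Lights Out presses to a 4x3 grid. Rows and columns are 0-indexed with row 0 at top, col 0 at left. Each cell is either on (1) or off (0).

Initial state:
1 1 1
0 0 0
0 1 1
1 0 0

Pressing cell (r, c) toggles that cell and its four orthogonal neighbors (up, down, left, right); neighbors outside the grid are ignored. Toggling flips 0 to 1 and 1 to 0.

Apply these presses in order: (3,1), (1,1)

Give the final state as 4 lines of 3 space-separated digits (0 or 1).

Answer: 1 0 1
1 1 1
0 1 1
0 1 1

Derivation:
After press 1 at (3,1):
1 1 1
0 0 0
0 0 1
0 1 1

After press 2 at (1,1):
1 0 1
1 1 1
0 1 1
0 1 1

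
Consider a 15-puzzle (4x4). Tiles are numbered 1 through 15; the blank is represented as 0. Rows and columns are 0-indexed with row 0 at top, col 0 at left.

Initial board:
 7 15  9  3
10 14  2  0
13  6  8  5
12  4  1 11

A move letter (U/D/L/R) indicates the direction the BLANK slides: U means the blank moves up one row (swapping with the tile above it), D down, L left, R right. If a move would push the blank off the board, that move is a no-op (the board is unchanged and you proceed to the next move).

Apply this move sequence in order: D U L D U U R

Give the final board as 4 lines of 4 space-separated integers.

Answer:  7 15  3  0
10 14  9  2
13  6  8  5
12  4  1 11

Derivation:
After move 1 (D):
 7 15  9  3
10 14  2  5
13  6  8  0
12  4  1 11

After move 2 (U):
 7 15  9  3
10 14  2  0
13  6  8  5
12  4  1 11

After move 3 (L):
 7 15  9  3
10 14  0  2
13  6  8  5
12  4  1 11

After move 4 (D):
 7 15  9  3
10 14  8  2
13  6  0  5
12  4  1 11

After move 5 (U):
 7 15  9  3
10 14  0  2
13  6  8  5
12  4  1 11

After move 6 (U):
 7 15  0  3
10 14  9  2
13  6  8  5
12  4  1 11

After move 7 (R):
 7 15  3  0
10 14  9  2
13  6  8  5
12  4  1 11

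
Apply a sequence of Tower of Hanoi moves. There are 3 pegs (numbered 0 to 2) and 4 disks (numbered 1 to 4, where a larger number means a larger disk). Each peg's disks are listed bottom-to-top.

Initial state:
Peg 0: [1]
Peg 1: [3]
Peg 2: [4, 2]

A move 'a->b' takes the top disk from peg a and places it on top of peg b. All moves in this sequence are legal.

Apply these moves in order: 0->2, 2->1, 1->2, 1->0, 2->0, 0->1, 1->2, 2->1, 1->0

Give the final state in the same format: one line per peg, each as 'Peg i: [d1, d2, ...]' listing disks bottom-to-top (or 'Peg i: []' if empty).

After move 1 (0->2):
Peg 0: []
Peg 1: [3]
Peg 2: [4, 2, 1]

After move 2 (2->1):
Peg 0: []
Peg 1: [3, 1]
Peg 2: [4, 2]

After move 3 (1->2):
Peg 0: []
Peg 1: [3]
Peg 2: [4, 2, 1]

After move 4 (1->0):
Peg 0: [3]
Peg 1: []
Peg 2: [4, 2, 1]

After move 5 (2->0):
Peg 0: [3, 1]
Peg 1: []
Peg 2: [4, 2]

After move 6 (0->1):
Peg 0: [3]
Peg 1: [1]
Peg 2: [4, 2]

After move 7 (1->2):
Peg 0: [3]
Peg 1: []
Peg 2: [4, 2, 1]

After move 8 (2->1):
Peg 0: [3]
Peg 1: [1]
Peg 2: [4, 2]

After move 9 (1->0):
Peg 0: [3, 1]
Peg 1: []
Peg 2: [4, 2]

Answer: Peg 0: [3, 1]
Peg 1: []
Peg 2: [4, 2]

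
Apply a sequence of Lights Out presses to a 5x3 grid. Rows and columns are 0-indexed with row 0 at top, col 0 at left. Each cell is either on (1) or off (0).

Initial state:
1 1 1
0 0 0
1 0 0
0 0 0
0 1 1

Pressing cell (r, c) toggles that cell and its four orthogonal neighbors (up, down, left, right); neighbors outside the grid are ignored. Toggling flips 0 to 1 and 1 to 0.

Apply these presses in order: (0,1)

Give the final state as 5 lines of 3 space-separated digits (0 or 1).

After press 1 at (0,1):
0 0 0
0 1 0
1 0 0
0 0 0
0 1 1

Answer: 0 0 0
0 1 0
1 0 0
0 0 0
0 1 1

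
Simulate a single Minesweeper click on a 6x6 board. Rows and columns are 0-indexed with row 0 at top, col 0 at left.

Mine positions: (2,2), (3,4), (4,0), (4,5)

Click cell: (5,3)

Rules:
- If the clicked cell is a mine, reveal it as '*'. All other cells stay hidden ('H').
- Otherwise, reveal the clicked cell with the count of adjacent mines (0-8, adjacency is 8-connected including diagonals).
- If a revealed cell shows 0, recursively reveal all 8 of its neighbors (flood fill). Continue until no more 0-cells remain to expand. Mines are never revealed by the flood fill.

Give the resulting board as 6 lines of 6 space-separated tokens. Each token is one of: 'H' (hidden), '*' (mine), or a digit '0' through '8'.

H H H H H H
H H H H H H
H H H H H H
H 2 1 2 H H
H 1 0 1 2 H
H 1 0 0 1 H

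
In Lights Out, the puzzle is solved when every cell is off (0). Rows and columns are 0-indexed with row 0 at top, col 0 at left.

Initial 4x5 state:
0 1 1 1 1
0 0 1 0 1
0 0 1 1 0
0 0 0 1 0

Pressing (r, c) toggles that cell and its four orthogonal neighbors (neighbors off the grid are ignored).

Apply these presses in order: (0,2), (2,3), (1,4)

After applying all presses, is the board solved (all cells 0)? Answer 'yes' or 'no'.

After press 1 at (0,2):
0 0 0 0 1
0 0 0 0 1
0 0 1 1 0
0 0 0 1 0

After press 2 at (2,3):
0 0 0 0 1
0 0 0 1 1
0 0 0 0 1
0 0 0 0 0

After press 3 at (1,4):
0 0 0 0 0
0 0 0 0 0
0 0 0 0 0
0 0 0 0 0

Lights still on: 0

Answer: yes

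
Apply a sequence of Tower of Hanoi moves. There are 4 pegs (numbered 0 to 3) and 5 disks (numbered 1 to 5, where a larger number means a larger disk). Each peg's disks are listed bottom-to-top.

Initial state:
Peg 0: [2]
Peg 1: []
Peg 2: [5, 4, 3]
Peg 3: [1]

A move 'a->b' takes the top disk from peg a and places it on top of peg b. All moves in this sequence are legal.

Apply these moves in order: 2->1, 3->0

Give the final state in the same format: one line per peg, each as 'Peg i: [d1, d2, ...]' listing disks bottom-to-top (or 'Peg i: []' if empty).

After move 1 (2->1):
Peg 0: [2]
Peg 1: [3]
Peg 2: [5, 4]
Peg 3: [1]

After move 2 (3->0):
Peg 0: [2, 1]
Peg 1: [3]
Peg 2: [5, 4]
Peg 3: []

Answer: Peg 0: [2, 1]
Peg 1: [3]
Peg 2: [5, 4]
Peg 3: []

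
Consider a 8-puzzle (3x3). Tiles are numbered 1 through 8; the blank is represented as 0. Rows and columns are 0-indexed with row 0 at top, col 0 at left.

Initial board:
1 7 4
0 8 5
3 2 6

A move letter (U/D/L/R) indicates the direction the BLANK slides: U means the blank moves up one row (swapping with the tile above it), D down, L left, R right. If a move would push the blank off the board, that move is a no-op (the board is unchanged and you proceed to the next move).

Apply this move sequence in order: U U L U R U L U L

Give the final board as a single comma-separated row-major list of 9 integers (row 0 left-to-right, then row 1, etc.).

Answer: 0, 7, 4, 1, 8, 5, 3, 2, 6

Derivation:
After move 1 (U):
0 7 4
1 8 5
3 2 6

After move 2 (U):
0 7 4
1 8 5
3 2 6

After move 3 (L):
0 7 4
1 8 5
3 2 6

After move 4 (U):
0 7 4
1 8 5
3 2 6

After move 5 (R):
7 0 4
1 8 5
3 2 6

After move 6 (U):
7 0 4
1 8 5
3 2 6

After move 7 (L):
0 7 4
1 8 5
3 2 6

After move 8 (U):
0 7 4
1 8 5
3 2 6

After move 9 (L):
0 7 4
1 8 5
3 2 6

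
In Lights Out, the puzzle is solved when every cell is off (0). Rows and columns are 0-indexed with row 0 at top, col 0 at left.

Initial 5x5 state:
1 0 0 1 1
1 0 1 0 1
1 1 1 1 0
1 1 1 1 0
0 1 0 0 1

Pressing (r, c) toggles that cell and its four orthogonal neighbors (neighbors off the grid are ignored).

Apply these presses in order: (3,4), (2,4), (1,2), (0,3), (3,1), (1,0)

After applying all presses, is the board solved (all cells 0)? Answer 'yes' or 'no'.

Answer: yes

Derivation:
After press 1 at (3,4):
1 0 0 1 1
1 0 1 0 1
1 1 1 1 1
1 1 1 0 1
0 1 0 0 0

After press 2 at (2,4):
1 0 0 1 1
1 0 1 0 0
1 1 1 0 0
1 1 1 0 0
0 1 0 0 0

After press 3 at (1,2):
1 0 1 1 1
1 1 0 1 0
1 1 0 0 0
1 1 1 0 0
0 1 0 0 0

After press 4 at (0,3):
1 0 0 0 0
1 1 0 0 0
1 1 0 0 0
1 1 1 0 0
0 1 0 0 0

After press 5 at (3,1):
1 0 0 0 0
1 1 0 0 0
1 0 0 0 0
0 0 0 0 0
0 0 0 0 0

After press 6 at (1,0):
0 0 0 0 0
0 0 0 0 0
0 0 0 0 0
0 0 0 0 0
0 0 0 0 0

Lights still on: 0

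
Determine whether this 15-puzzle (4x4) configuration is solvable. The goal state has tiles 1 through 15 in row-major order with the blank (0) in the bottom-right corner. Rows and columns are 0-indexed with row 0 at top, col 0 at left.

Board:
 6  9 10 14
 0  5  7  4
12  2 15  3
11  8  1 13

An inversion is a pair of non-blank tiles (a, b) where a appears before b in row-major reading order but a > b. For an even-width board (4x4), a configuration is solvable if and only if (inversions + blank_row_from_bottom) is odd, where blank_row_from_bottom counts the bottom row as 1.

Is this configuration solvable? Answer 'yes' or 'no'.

Answer: no

Derivation:
Inversions: 55
Blank is in row 1 (0-indexed from top), which is row 3 counting from the bottom (bottom = 1).
55 + 3 = 58, which is even, so the puzzle is not solvable.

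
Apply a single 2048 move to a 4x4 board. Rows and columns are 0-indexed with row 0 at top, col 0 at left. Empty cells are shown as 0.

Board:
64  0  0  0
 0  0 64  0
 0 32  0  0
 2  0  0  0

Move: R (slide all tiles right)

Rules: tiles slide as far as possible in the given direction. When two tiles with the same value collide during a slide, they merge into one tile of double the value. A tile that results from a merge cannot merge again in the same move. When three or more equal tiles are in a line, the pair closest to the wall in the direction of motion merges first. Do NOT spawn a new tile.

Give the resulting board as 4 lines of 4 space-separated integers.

Slide right:
row 0: [64, 0, 0, 0] -> [0, 0, 0, 64]
row 1: [0, 0, 64, 0] -> [0, 0, 0, 64]
row 2: [0, 32, 0, 0] -> [0, 0, 0, 32]
row 3: [2, 0, 0, 0] -> [0, 0, 0, 2]

Answer:  0  0  0 64
 0  0  0 64
 0  0  0 32
 0  0  0  2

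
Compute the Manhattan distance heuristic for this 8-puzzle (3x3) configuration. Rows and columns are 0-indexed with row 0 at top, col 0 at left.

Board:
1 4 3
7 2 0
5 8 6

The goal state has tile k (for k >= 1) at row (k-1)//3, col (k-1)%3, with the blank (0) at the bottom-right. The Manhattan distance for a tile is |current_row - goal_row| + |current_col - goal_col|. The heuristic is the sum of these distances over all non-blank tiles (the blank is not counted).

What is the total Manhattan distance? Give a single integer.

Tile 1: at (0,0), goal (0,0), distance |0-0|+|0-0| = 0
Tile 4: at (0,1), goal (1,0), distance |0-1|+|1-0| = 2
Tile 3: at (0,2), goal (0,2), distance |0-0|+|2-2| = 0
Tile 7: at (1,0), goal (2,0), distance |1-2|+|0-0| = 1
Tile 2: at (1,1), goal (0,1), distance |1-0|+|1-1| = 1
Tile 5: at (2,0), goal (1,1), distance |2-1|+|0-1| = 2
Tile 8: at (2,1), goal (2,1), distance |2-2|+|1-1| = 0
Tile 6: at (2,2), goal (1,2), distance |2-1|+|2-2| = 1
Sum: 0 + 2 + 0 + 1 + 1 + 2 + 0 + 1 = 7

Answer: 7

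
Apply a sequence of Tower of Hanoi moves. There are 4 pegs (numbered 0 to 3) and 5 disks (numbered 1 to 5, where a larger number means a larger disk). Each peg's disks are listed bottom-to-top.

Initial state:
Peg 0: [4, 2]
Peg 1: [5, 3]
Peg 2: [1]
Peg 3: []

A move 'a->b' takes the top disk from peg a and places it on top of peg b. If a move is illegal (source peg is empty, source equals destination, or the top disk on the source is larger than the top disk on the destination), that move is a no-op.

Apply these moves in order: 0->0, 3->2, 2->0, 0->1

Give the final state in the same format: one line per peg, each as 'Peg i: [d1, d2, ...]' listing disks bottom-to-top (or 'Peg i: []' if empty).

Answer: Peg 0: [4, 2]
Peg 1: [5, 3, 1]
Peg 2: []
Peg 3: []

Derivation:
After move 1 (0->0):
Peg 0: [4, 2]
Peg 1: [5, 3]
Peg 2: [1]
Peg 3: []

After move 2 (3->2):
Peg 0: [4, 2]
Peg 1: [5, 3]
Peg 2: [1]
Peg 3: []

After move 3 (2->0):
Peg 0: [4, 2, 1]
Peg 1: [5, 3]
Peg 2: []
Peg 3: []

After move 4 (0->1):
Peg 0: [4, 2]
Peg 1: [5, 3, 1]
Peg 2: []
Peg 3: []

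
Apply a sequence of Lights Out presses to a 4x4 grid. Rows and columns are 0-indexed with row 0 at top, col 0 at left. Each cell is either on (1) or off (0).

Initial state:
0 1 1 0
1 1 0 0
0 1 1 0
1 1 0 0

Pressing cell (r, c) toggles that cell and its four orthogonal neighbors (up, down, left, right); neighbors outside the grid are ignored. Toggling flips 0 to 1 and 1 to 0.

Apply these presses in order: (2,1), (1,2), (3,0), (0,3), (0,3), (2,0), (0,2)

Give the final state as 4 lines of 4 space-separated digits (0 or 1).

After press 1 at (2,1):
0 1 1 0
1 0 0 0
1 0 0 0
1 0 0 0

After press 2 at (1,2):
0 1 0 0
1 1 1 1
1 0 1 0
1 0 0 0

After press 3 at (3,0):
0 1 0 0
1 1 1 1
0 0 1 0
0 1 0 0

After press 4 at (0,3):
0 1 1 1
1 1 1 0
0 0 1 0
0 1 0 0

After press 5 at (0,3):
0 1 0 0
1 1 1 1
0 0 1 0
0 1 0 0

After press 6 at (2,0):
0 1 0 0
0 1 1 1
1 1 1 0
1 1 0 0

After press 7 at (0,2):
0 0 1 1
0 1 0 1
1 1 1 0
1 1 0 0

Answer: 0 0 1 1
0 1 0 1
1 1 1 0
1 1 0 0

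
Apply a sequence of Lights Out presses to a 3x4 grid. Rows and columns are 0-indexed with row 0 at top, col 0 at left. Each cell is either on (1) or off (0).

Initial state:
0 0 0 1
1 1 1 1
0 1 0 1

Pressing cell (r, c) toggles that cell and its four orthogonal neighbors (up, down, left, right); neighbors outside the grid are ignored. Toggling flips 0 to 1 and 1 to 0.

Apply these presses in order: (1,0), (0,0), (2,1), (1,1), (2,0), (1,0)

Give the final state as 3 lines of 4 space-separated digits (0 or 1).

Answer: 1 0 0 1
0 1 0 1
0 0 1 1

Derivation:
After press 1 at (1,0):
1 0 0 1
0 0 1 1
1 1 0 1

After press 2 at (0,0):
0 1 0 1
1 0 1 1
1 1 0 1

After press 3 at (2,1):
0 1 0 1
1 1 1 1
0 0 1 1

After press 4 at (1,1):
0 0 0 1
0 0 0 1
0 1 1 1

After press 5 at (2,0):
0 0 0 1
1 0 0 1
1 0 1 1

After press 6 at (1,0):
1 0 0 1
0 1 0 1
0 0 1 1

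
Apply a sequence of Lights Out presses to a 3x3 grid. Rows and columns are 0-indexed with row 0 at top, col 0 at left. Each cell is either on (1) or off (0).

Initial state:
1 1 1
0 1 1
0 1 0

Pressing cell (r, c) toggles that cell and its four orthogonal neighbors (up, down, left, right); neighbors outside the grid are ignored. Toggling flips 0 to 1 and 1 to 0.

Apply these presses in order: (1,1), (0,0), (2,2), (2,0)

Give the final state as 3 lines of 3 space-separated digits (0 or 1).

After press 1 at (1,1):
1 0 1
1 0 0
0 0 0

After press 2 at (0,0):
0 1 1
0 0 0
0 0 0

After press 3 at (2,2):
0 1 1
0 0 1
0 1 1

After press 4 at (2,0):
0 1 1
1 0 1
1 0 1

Answer: 0 1 1
1 0 1
1 0 1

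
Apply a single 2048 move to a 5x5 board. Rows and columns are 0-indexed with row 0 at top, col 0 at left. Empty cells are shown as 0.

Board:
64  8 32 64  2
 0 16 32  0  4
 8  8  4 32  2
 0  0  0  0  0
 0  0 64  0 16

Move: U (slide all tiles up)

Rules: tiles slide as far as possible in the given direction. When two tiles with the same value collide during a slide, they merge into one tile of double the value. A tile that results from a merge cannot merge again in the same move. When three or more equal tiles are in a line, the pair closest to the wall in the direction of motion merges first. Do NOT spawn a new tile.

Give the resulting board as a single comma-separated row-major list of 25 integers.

Slide up:
col 0: [64, 0, 8, 0, 0] -> [64, 8, 0, 0, 0]
col 1: [8, 16, 8, 0, 0] -> [8, 16, 8, 0, 0]
col 2: [32, 32, 4, 0, 64] -> [64, 4, 64, 0, 0]
col 3: [64, 0, 32, 0, 0] -> [64, 32, 0, 0, 0]
col 4: [2, 4, 2, 0, 16] -> [2, 4, 2, 16, 0]

Answer: 64, 8, 64, 64, 2, 8, 16, 4, 32, 4, 0, 8, 64, 0, 2, 0, 0, 0, 0, 16, 0, 0, 0, 0, 0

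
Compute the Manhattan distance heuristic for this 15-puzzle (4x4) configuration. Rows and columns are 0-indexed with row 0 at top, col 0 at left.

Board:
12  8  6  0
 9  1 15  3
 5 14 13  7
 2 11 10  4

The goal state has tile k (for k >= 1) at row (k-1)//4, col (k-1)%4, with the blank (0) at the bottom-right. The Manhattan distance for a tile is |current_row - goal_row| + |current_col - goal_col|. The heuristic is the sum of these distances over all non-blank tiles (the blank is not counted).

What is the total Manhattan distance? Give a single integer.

Tile 12: at (0,0), goal (2,3), distance |0-2|+|0-3| = 5
Tile 8: at (0,1), goal (1,3), distance |0-1|+|1-3| = 3
Tile 6: at (0,2), goal (1,1), distance |0-1|+|2-1| = 2
Tile 9: at (1,0), goal (2,0), distance |1-2|+|0-0| = 1
Tile 1: at (1,1), goal (0,0), distance |1-0|+|1-0| = 2
Tile 15: at (1,2), goal (3,2), distance |1-3|+|2-2| = 2
Tile 3: at (1,3), goal (0,2), distance |1-0|+|3-2| = 2
Tile 5: at (2,0), goal (1,0), distance |2-1|+|0-0| = 1
Tile 14: at (2,1), goal (3,1), distance |2-3|+|1-1| = 1
Tile 13: at (2,2), goal (3,0), distance |2-3|+|2-0| = 3
Tile 7: at (2,3), goal (1,2), distance |2-1|+|3-2| = 2
Tile 2: at (3,0), goal (0,1), distance |3-0|+|0-1| = 4
Tile 11: at (3,1), goal (2,2), distance |3-2|+|1-2| = 2
Tile 10: at (3,2), goal (2,1), distance |3-2|+|2-1| = 2
Tile 4: at (3,3), goal (0,3), distance |3-0|+|3-3| = 3
Sum: 5 + 3 + 2 + 1 + 2 + 2 + 2 + 1 + 1 + 3 + 2 + 4 + 2 + 2 + 3 = 35

Answer: 35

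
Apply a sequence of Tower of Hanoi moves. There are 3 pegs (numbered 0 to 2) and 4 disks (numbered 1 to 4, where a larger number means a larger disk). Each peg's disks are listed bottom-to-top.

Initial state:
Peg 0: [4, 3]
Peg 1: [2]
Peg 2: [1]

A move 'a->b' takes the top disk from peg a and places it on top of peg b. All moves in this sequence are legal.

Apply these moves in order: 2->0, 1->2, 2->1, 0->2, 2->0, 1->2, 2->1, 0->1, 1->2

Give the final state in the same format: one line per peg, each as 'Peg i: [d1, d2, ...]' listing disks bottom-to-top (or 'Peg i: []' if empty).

After move 1 (2->0):
Peg 0: [4, 3, 1]
Peg 1: [2]
Peg 2: []

After move 2 (1->2):
Peg 0: [4, 3, 1]
Peg 1: []
Peg 2: [2]

After move 3 (2->1):
Peg 0: [4, 3, 1]
Peg 1: [2]
Peg 2: []

After move 4 (0->2):
Peg 0: [4, 3]
Peg 1: [2]
Peg 2: [1]

After move 5 (2->0):
Peg 0: [4, 3, 1]
Peg 1: [2]
Peg 2: []

After move 6 (1->2):
Peg 0: [4, 3, 1]
Peg 1: []
Peg 2: [2]

After move 7 (2->1):
Peg 0: [4, 3, 1]
Peg 1: [2]
Peg 2: []

After move 8 (0->1):
Peg 0: [4, 3]
Peg 1: [2, 1]
Peg 2: []

After move 9 (1->2):
Peg 0: [4, 3]
Peg 1: [2]
Peg 2: [1]

Answer: Peg 0: [4, 3]
Peg 1: [2]
Peg 2: [1]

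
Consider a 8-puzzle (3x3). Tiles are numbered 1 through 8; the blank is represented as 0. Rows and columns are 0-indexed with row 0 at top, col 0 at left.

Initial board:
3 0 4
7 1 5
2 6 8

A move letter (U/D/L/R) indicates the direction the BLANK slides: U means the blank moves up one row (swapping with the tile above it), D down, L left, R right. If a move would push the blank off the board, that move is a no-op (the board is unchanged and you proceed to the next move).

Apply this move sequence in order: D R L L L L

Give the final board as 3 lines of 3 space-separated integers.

After move 1 (D):
3 1 4
7 0 5
2 6 8

After move 2 (R):
3 1 4
7 5 0
2 6 8

After move 3 (L):
3 1 4
7 0 5
2 6 8

After move 4 (L):
3 1 4
0 7 5
2 6 8

After move 5 (L):
3 1 4
0 7 5
2 6 8

After move 6 (L):
3 1 4
0 7 5
2 6 8

Answer: 3 1 4
0 7 5
2 6 8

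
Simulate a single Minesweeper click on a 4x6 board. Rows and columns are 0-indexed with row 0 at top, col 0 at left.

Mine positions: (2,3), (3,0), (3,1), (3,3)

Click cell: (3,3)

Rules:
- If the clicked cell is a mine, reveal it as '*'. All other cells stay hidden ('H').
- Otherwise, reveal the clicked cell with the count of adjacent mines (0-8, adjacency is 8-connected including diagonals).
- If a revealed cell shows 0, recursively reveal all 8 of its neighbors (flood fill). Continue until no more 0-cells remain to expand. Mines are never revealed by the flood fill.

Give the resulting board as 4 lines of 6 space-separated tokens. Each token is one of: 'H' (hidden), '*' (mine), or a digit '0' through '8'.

H H H H H H
H H H H H H
H H H H H H
H H H * H H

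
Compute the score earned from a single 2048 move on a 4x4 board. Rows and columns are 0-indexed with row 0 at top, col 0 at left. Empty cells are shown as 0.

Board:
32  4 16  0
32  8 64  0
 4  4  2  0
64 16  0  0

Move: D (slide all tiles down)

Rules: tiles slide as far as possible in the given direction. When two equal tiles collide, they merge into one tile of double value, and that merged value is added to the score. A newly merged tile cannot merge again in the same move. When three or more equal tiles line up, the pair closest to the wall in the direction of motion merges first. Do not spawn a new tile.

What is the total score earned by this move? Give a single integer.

Answer: 64

Derivation:
Slide down:
col 0: [32, 32, 4, 64] -> [0, 64, 4, 64]  score +64 (running 64)
col 1: [4, 8, 4, 16] -> [4, 8, 4, 16]  score +0 (running 64)
col 2: [16, 64, 2, 0] -> [0, 16, 64, 2]  score +0 (running 64)
col 3: [0, 0, 0, 0] -> [0, 0, 0, 0]  score +0 (running 64)
Board after move:
 0  4  0  0
64  8 16  0
 4  4 64  0
64 16  2  0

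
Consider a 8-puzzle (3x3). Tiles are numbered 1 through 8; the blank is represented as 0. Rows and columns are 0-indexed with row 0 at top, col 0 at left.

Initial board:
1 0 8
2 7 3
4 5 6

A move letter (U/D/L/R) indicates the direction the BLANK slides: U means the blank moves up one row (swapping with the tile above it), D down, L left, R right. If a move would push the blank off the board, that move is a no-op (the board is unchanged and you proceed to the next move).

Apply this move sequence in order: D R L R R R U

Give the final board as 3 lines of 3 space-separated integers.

After move 1 (D):
1 7 8
2 0 3
4 5 6

After move 2 (R):
1 7 8
2 3 0
4 5 6

After move 3 (L):
1 7 8
2 0 3
4 5 6

After move 4 (R):
1 7 8
2 3 0
4 5 6

After move 5 (R):
1 7 8
2 3 0
4 5 6

After move 6 (R):
1 7 8
2 3 0
4 5 6

After move 7 (U):
1 7 0
2 3 8
4 5 6

Answer: 1 7 0
2 3 8
4 5 6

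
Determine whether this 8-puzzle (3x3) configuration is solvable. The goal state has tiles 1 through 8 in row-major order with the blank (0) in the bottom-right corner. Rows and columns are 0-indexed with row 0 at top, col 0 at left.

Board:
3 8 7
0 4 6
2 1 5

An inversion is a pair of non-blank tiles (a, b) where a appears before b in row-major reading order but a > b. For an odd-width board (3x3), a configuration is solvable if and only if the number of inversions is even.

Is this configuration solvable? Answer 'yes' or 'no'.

Inversions (pairs i<j in row-major order where tile[i] > tile[j] > 0): 19
19 is odd, so the puzzle is not solvable.

Answer: no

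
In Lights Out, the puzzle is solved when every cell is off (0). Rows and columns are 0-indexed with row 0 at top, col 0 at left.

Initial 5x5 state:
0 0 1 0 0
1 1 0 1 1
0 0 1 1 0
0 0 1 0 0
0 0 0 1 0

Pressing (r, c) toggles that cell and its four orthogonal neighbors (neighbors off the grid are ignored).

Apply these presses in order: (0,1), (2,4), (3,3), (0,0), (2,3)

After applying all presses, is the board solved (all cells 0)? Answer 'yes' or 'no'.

Answer: yes

Derivation:
After press 1 at (0,1):
1 1 0 0 0
1 0 0 1 1
0 0 1 1 0
0 0 1 0 0
0 0 0 1 0

After press 2 at (2,4):
1 1 0 0 0
1 0 0 1 0
0 0 1 0 1
0 0 1 0 1
0 0 0 1 0

After press 3 at (3,3):
1 1 0 0 0
1 0 0 1 0
0 0 1 1 1
0 0 0 1 0
0 0 0 0 0

After press 4 at (0,0):
0 0 0 0 0
0 0 0 1 0
0 0 1 1 1
0 0 0 1 0
0 0 0 0 0

After press 5 at (2,3):
0 0 0 0 0
0 0 0 0 0
0 0 0 0 0
0 0 0 0 0
0 0 0 0 0

Lights still on: 0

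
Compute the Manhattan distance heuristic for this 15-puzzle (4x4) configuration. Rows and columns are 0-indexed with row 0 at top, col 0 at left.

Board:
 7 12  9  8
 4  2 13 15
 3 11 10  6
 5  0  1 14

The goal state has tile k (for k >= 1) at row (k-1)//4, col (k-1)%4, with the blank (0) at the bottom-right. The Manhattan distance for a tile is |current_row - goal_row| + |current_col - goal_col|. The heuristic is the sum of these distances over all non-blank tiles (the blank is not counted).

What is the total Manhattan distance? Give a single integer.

Answer: 42

Derivation:
Tile 7: (0,0)->(1,2) = 3
Tile 12: (0,1)->(2,3) = 4
Tile 9: (0,2)->(2,0) = 4
Tile 8: (0,3)->(1,3) = 1
Tile 4: (1,0)->(0,3) = 4
Tile 2: (1,1)->(0,1) = 1
Tile 13: (1,2)->(3,0) = 4
Tile 15: (1,3)->(3,2) = 3
Tile 3: (2,0)->(0,2) = 4
Tile 11: (2,1)->(2,2) = 1
Tile 10: (2,2)->(2,1) = 1
Tile 6: (2,3)->(1,1) = 3
Tile 5: (3,0)->(1,0) = 2
Tile 1: (3,2)->(0,0) = 5
Tile 14: (3,3)->(3,1) = 2
Sum: 3 + 4 + 4 + 1 + 4 + 1 + 4 + 3 + 4 + 1 + 1 + 3 + 2 + 5 + 2 = 42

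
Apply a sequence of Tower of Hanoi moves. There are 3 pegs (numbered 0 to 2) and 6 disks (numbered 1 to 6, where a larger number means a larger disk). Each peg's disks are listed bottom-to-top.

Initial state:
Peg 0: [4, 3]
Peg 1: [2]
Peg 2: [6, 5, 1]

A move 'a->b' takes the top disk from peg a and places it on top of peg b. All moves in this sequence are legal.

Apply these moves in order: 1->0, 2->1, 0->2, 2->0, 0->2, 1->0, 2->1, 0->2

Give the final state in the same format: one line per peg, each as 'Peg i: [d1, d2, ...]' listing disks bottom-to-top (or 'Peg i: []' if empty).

Answer: Peg 0: [4, 3]
Peg 1: [2]
Peg 2: [6, 5, 1]

Derivation:
After move 1 (1->0):
Peg 0: [4, 3, 2]
Peg 1: []
Peg 2: [6, 5, 1]

After move 2 (2->1):
Peg 0: [4, 3, 2]
Peg 1: [1]
Peg 2: [6, 5]

After move 3 (0->2):
Peg 0: [4, 3]
Peg 1: [1]
Peg 2: [6, 5, 2]

After move 4 (2->0):
Peg 0: [4, 3, 2]
Peg 1: [1]
Peg 2: [6, 5]

After move 5 (0->2):
Peg 0: [4, 3]
Peg 1: [1]
Peg 2: [6, 5, 2]

After move 6 (1->0):
Peg 0: [4, 3, 1]
Peg 1: []
Peg 2: [6, 5, 2]

After move 7 (2->1):
Peg 0: [4, 3, 1]
Peg 1: [2]
Peg 2: [6, 5]

After move 8 (0->2):
Peg 0: [4, 3]
Peg 1: [2]
Peg 2: [6, 5, 1]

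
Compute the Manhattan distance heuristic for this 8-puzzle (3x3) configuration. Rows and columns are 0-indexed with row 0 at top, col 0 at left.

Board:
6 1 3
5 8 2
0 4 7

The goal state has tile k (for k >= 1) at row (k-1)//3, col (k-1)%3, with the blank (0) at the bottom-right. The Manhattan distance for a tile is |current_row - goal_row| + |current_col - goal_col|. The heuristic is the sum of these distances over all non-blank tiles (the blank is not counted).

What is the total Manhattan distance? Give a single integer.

Tile 6: (0,0)->(1,2) = 3
Tile 1: (0,1)->(0,0) = 1
Tile 3: (0,2)->(0,2) = 0
Tile 5: (1,0)->(1,1) = 1
Tile 8: (1,1)->(2,1) = 1
Tile 2: (1,2)->(0,1) = 2
Tile 4: (2,1)->(1,0) = 2
Tile 7: (2,2)->(2,0) = 2
Sum: 3 + 1 + 0 + 1 + 1 + 2 + 2 + 2 = 12

Answer: 12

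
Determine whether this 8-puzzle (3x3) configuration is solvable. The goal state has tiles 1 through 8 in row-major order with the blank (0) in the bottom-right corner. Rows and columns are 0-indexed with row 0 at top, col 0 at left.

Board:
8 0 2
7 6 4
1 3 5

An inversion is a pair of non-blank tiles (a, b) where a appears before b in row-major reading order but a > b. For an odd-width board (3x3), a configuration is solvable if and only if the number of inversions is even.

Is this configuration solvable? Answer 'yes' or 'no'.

Inversions (pairs i<j in row-major order where tile[i] > tile[j] > 0): 19
19 is odd, so the puzzle is not solvable.

Answer: no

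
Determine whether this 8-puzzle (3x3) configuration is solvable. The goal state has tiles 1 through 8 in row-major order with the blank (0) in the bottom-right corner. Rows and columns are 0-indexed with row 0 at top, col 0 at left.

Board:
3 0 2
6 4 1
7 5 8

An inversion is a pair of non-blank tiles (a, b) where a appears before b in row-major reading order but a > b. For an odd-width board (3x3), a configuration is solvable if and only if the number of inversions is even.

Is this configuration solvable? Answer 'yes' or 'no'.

Answer: yes

Derivation:
Inversions (pairs i<j in row-major order where tile[i] > tile[j] > 0): 8
8 is even, so the puzzle is solvable.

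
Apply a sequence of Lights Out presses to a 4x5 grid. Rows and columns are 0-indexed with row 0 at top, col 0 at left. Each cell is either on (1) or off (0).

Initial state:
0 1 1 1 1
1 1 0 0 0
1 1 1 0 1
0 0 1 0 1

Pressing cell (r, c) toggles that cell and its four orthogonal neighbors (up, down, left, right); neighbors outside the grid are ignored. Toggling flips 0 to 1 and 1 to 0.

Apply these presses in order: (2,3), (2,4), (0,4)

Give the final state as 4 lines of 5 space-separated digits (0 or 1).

Answer: 0 1 1 0 0
1 1 0 1 0
1 1 0 0 1
0 0 1 1 0

Derivation:
After press 1 at (2,3):
0 1 1 1 1
1 1 0 1 0
1 1 0 1 0
0 0 1 1 1

After press 2 at (2,4):
0 1 1 1 1
1 1 0 1 1
1 1 0 0 1
0 0 1 1 0

After press 3 at (0,4):
0 1 1 0 0
1 1 0 1 0
1 1 0 0 1
0 0 1 1 0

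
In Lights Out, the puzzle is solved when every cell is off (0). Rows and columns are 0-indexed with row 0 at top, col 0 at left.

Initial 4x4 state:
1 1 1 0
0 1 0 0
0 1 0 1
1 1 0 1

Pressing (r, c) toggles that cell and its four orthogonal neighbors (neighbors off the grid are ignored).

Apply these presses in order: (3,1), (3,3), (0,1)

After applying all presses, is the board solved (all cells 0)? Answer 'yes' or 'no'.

After press 1 at (3,1):
1 1 1 0
0 1 0 0
0 0 0 1
0 0 1 1

After press 2 at (3,3):
1 1 1 0
0 1 0 0
0 0 0 0
0 0 0 0

After press 3 at (0,1):
0 0 0 0
0 0 0 0
0 0 0 0
0 0 0 0

Lights still on: 0

Answer: yes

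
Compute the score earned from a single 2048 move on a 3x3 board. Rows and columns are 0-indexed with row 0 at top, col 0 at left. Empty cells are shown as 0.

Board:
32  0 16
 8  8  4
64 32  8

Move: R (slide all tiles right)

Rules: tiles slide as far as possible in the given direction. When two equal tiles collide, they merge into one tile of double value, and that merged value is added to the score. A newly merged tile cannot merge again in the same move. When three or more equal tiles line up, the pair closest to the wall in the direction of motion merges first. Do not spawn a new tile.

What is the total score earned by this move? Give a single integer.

Slide right:
row 0: [32, 0, 16] -> [0, 32, 16]  score +0 (running 0)
row 1: [8, 8, 4] -> [0, 16, 4]  score +16 (running 16)
row 2: [64, 32, 8] -> [64, 32, 8]  score +0 (running 16)
Board after move:
 0 32 16
 0 16  4
64 32  8

Answer: 16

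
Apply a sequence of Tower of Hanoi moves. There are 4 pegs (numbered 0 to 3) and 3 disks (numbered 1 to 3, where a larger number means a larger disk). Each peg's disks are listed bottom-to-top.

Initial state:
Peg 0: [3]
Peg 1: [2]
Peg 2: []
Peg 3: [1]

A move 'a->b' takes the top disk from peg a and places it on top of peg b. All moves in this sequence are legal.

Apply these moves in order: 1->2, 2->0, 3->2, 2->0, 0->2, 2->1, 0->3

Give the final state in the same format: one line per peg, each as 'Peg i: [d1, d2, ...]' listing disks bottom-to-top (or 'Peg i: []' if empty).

Answer: Peg 0: [3]
Peg 1: [1]
Peg 2: []
Peg 3: [2]

Derivation:
After move 1 (1->2):
Peg 0: [3]
Peg 1: []
Peg 2: [2]
Peg 3: [1]

After move 2 (2->0):
Peg 0: [3, 2]
Peg 1: []
Peg 2: []
Peg 3: [1]

After move 3 (3->2):
Peg 0: [3, 2]
Peg 1: []
Peg 2: [1]
Peg 3: []

After move 4 (2->0):
Peg 0: [3, 2, 1]
Peg 1: []
Peg 2: []
Peg 3: []

After move 5 (0->2):
Peg 0: [3, 2]
Peg 1: []
Peg 2: [1]
Peg 3: []

After move 6 (2->1):
Peg 0: [3, 2]
Peg 1: [1]
Peg 2: []
Peg 3: []

After move 7 (0->3):
Peg 0: [3]
Peg 1: [1]
Peg 2: []
Peg 3: [2]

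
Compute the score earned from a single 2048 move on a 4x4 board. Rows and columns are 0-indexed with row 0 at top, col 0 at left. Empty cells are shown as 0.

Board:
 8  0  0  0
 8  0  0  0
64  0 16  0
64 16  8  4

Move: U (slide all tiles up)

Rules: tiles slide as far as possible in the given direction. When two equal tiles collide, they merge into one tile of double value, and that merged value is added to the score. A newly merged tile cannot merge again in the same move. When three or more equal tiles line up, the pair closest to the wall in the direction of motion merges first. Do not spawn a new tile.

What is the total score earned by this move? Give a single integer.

Answer: 144

Derivation:
Slide up:
col 0: [8, 8, 64, 64] -> [16, 128, 0, 0]  score +144 (running 144)
col 1: [0, 0, 0, 16] -> [16, 0, 0, 0]  score +0 (running 144)
col 2: [0, 0, 16, 8] -> [16, 8, 0, 0]  score +0 (running 144)
col 3: [0, 0, 0, 4] -> [4, 0, 0, 0]  score +0 (running 144)
Board after move:
 16  16  16   4
128   0   8   0
  0   0   0   0
  0   0   0   0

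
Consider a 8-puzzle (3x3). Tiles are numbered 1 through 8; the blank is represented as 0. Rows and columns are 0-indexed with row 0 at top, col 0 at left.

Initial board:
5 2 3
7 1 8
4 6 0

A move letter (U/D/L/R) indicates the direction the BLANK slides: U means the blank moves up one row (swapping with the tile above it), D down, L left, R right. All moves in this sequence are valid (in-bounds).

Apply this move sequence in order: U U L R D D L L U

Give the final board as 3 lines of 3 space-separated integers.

Answer: 5 2 3
0 1 8
7 4 6

Derivation:
After move 1 (U):
5 2 3
7 1 0
4 6 8

After move 2 (U):
5 2 0
7 1 3
4 6 8

After move 3 (L):
5 0 2
7 1 3
4 6 8

After move 4 (R):
5 2 0
7 1 3
4 6 8

After move 5 (D):
5 2 3
7 1 0
4 6 8

After move 6 (D):
5 2 3
7 1 8
4 6 0

After move 7 (L):
5 2 3
7 1 8
4 0 6

After move 8 (L):
5 2 3
7 1 8
0 4 6

After move 9 (U):
5 2 3
0 1 8
7 4 6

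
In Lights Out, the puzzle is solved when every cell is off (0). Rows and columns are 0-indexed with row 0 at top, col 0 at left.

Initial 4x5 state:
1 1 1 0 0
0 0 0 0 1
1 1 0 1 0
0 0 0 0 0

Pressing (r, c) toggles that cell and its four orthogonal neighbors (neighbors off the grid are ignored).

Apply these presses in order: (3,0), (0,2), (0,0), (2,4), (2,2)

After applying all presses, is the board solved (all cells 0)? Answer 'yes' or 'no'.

After press 1 at (3,0):
1 1 1 0 0
0 0 0 0 1
0 1 0 1 0
1 1 0 0 0

After press 2 at (0,2):
1 0 0 1 0
0 0 1 0 1
0 1 0 1 0
1 1 0 0 0

After press 3 at (0,0):
0 1 0 1 0
1 0 1 0 1
0 1 0 1 0
1 1 0 0 0

After press 4 at (2,4):
0 1 0 1 0
1 0 1 0 0
0 1 0 0 1
1 1 0 0 1

After press 5 at (2,2):
0 1 0 1 0
1 0 0 0 0
0 0 1 1 1
1 1 1 0 1

Lights still on: 10

Answer: no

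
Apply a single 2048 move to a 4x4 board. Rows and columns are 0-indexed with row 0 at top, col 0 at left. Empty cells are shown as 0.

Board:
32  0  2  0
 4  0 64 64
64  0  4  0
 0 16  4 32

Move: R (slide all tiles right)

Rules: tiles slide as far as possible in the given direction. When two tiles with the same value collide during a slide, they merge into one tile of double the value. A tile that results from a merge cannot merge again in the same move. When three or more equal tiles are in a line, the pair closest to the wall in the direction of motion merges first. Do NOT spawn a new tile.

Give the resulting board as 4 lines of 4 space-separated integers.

Slide right:
row 0: [32, 0, 2, 0] -> [0, 0, 32, 2]
row 1: [4, 0, 64, 64] -> [0, 0, 4, 128]
row 2: [64, 0, 4, 0] -> [0, 0, 64, 4]
row 3: [0, 16, 4, 32] -> [0, 16, 4, 32]

Answer:   0   0  32   2
  0   0   4 128
  0   0  64   4
  0  16   4  32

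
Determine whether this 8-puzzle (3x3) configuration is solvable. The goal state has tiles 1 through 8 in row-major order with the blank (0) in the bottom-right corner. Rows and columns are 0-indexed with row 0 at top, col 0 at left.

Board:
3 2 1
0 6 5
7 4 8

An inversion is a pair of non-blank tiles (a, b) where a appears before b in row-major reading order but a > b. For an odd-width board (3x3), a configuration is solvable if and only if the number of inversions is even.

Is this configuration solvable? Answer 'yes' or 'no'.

Answer: no

Derivation:
Inversions (pairs i<j in row-major order where tile[i] > tile[j] > 0): 7
7 is odd, so the puzzle is not solvable.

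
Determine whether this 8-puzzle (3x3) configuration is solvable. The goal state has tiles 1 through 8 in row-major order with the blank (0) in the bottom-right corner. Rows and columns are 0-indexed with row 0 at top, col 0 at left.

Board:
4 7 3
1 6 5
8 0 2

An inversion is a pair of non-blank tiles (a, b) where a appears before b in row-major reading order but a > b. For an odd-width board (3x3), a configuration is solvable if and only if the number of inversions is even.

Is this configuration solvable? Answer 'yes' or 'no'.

Answer: yes

Derivation:
Inversions (pairs i<j in row-major order where tile[i] > tile[j] > 0): 14
14 is even, so the puzzle is solvable.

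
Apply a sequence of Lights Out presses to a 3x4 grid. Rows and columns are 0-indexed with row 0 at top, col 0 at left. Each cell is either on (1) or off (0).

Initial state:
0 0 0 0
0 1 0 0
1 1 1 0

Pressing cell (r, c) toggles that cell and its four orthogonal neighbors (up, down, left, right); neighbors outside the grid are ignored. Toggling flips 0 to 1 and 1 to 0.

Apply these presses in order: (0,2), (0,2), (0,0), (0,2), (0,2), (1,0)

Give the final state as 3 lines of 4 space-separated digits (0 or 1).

Answer: 0 1 0 0
0 0 0 0
0 1 1 0

Derivation:
After press 1 at (0,2):
0 1 1 1
0 1 1 0
1 1 1 0

After press 2 at (0,2):
0 0 0 0
0 1 0 0
1 1 1 0

After press 3 at (0,0):
1 1 0 0
1 1 0 0
1 1 1 0

After press 4 at (0,2):
1 0 1 1
1 1 1 0
1 1 1 0

After press 5 at (0,2):
1 1 0 0
1 1 0 0
1 1 1 0

After press 6 at (1,0):
0 1 0 0
0 0 0 0
0 1 1 0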